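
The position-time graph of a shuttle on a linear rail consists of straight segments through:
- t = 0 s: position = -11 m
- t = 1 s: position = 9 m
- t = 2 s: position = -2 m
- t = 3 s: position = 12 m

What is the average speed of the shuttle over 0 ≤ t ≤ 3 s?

15 m/s

Average speed = (total path length)/(elapsed time); on a piecewise-linear x-t graph the path length is Σ|Δx|.
0–1 s: |Δx| = |9 − -11| = 20 m
1–2 s: |Δx| = |-2 − 9| = 11 m
2–3 s: |Δx| = |12 − -2| = 14 m
Total path = 45 m; average speed = 45/3 = 15 m/s.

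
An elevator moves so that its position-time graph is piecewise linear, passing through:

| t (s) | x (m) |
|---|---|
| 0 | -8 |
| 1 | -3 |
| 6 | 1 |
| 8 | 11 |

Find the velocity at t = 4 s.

0.8 m/s

Velocity is the slope of the x-t graph on 1–6 s: (1 − -3)/(6 − 1) = 0.8 m/s.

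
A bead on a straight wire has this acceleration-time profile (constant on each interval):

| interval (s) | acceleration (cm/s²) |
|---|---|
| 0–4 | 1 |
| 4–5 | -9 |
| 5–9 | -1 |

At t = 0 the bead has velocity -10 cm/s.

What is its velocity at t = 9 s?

Δv equals the area under the a-t graph; then v = v₀ + Δv.
0–4 s: 1 × 4 = 4 cm/s
4–5 s: -9 × 1 = -9 cm/s
5–9 s: -1 × 4 = -4 cm/s
Δv = -9 cm/s, so v(9) = -10 + (-9) = -19 cm/s.

-19 cm/s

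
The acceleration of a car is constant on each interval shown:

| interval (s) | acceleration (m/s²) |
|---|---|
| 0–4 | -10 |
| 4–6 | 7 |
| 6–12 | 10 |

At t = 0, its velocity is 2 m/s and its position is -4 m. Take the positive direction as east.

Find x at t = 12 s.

On each constant-a segment, Δv = aΔt and Δx = v₀Δt + ½aΔt²; chain segment to segment.
0–4 s: v starts 2 m/s; Δx = 2·4 + ½·-10·4² = -72 m; v ends -38 m/s.
4–6 s: v starts -38 m/s; Δx = -38·2 + ½·7·2² = -62 m; v ends -24 m/s.
6–12 s: v starts -24 m/s; Δx = -24·6 + ½·10·6² = 36 m; v ends 36 m/s.
x(12) = -4 + Σ Δx = -102 m.

-102 m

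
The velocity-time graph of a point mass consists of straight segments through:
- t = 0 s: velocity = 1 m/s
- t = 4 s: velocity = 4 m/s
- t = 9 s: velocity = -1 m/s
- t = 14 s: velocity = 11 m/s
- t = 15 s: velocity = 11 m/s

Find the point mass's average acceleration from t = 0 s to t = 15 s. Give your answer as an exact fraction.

2/3 m/s²

Average acceleration = Δv/Δt = (11 − 1)/(15 − 0) = 2/3 m/s².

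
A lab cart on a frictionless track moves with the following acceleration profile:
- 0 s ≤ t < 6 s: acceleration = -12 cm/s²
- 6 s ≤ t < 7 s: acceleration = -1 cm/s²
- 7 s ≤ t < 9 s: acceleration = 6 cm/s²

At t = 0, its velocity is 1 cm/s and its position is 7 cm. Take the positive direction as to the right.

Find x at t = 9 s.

On each constant-a segment, Δv = aΔt and Δx = v₀Δt + ½aΔt²; chain segment to segment.
0–6 s: v starts 1 cm/s; Δx = 1·6 + ½·-12·6² = -210 cm; v ends -71 cm/s.
6–7 s: v starts -71 cm/s; Δx = -71·1 + ½·-1·1² = -71.5 cm; v ends -72 cm/s.
7–9 s: v starts -72 cm/s; Δx = -72·2 + ½·6·2² = -132 cm; v ends -60 cm/s.
x(9) = 7 + Σ Δx = -406.5 cm.

-406.5 cm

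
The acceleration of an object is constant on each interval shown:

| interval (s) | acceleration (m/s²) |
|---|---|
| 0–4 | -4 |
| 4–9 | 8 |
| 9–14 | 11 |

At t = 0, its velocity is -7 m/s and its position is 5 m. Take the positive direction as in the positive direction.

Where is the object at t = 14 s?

152.5 m

On each constant-a segment, Δv = aΔt and Δx = v₀Δt + ½aΔt²; chain segment to segment.
0–4 s: v starts -7 m/s; Δx = -7·4 + ½·-4·4² = -60 m; v ends -23 m/s.
4–9 s: v starts -23 m/s; Δx = -23·5 + ½·8·5² = -15 m; v ends 17 m/s.
9–14 s: v starts 17 m/s; Δx = 17·5 + ½·11·5² = 222.5 m; v ends 72 m/s.
x(14) = 5 + Σ Δx = 152.5 m.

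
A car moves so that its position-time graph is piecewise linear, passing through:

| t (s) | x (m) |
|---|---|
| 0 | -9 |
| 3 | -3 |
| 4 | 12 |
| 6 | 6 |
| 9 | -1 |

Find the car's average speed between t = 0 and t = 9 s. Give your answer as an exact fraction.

Average speed = (total path length)/(elapsed time); on a piecewise-linear x-t graph the path length is Σ|Δx|.
0–3 s: |Δx| = |-3 − -9| = 6 m
3–4 s: |Δx| = |12 − -3| = 15 m
4–6 s: |Δx| = |6 − 12| = 6 m
6–9 s: |Δx| = |-1 − 6| = 7 m
Total path = 34 m; average speed = 34/9 = 34/9 m/s.

34/9 m/s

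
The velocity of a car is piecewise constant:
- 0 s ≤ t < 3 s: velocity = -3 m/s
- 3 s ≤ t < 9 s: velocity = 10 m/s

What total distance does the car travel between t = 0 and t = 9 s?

69 m

Distance (not displacement) is the total path length: add the absolute areas under v-t.
0–3 s: |-3| × 3 = 9 m
3–9 s: |10| × 6 = 60 m
Total distance = 69 m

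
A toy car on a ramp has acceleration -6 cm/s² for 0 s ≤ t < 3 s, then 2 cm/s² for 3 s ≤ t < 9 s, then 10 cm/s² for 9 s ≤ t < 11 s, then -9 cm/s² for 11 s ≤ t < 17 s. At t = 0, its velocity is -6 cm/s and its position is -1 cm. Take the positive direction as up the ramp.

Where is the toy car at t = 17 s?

-272 cm

On each constant-a segment, Δv = aΔt and Δx = v₀Δt + ½aΔt²; chain segment to segment.
0–3 s: v starts -6 cm/s; Δx = -6·3 + ½·-6·3² = -45 cm; v ends -24 cm/s.
3–9 s: v starts -24 cm/s; Δx = -24·6 + ½·2·6² = -108 cm; v ends -12 cm/s.
9–11 s: v starts -12 cm/s; Δx = -12·2 + ½·10·2² = -4 cm; v ends 8 cm/s.
11–17 s: v starts 8 cm/s; Δx = 8·6 + ½·-9·6² = -114 cm; v ends -46 cm/s.
x(17) = -1 + Σ Δx = -272 cm.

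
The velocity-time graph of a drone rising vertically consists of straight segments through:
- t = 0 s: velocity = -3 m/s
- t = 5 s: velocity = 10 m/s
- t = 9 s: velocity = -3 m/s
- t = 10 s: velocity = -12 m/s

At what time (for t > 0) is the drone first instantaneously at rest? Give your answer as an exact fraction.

v changes sign on 0–5 s (from -3 to 10); the graph is linear there, so v = 0 at t = 0 + (3)·(5 − 0)/(10 − -3) = 15/13 s.

t = 15/13 s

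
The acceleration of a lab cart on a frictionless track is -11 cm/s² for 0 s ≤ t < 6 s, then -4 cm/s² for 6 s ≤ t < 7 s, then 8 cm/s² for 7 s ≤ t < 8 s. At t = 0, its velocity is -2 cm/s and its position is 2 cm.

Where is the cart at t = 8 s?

-346 cm

On each constant-a segment, Δv = aΔt and Δx = v₀Δt + ½aΔt²; chain segment to segment.
0–6 s: v starts -2 cm/s; Δx = -2·6 + ½·-11·6² = -210 cm; v ends -68 cm/s.
6–7 s: v starts -68 cm/s; Δx = -68·1 + ½·-4·1² = -70 cm; v ends -72 cm/s.
7–8 s: v starts -72 cm/s; Δx = -72·1 + ½·8·1² = -68 cm; v ends -64 cm/s.
x(8) = 2 + Σ Δx = -346 cm.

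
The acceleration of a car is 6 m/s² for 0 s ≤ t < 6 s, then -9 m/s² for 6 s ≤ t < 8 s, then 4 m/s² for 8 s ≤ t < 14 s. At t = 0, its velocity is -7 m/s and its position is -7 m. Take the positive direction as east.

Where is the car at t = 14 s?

On each constant-a segment, Δv = aΔt and Δx = v₀Δt + ½aΔt²; chain segment to segment.
0–6 s: v starts -7 m/s; Δx = -7·6 + ½·6·6² = 66 m; v ends 29 m/s.
6–8 s: v starts 29 m/s; Δx = 29·2 + ½·-9·2² = 40 m; v ends 11 m/s.
8–14 s: v starts 11 m/s; Δx = 11·6 + ½·4·6² = 138 m; v ends 35 m/s.
x(14) = -7 + Σ Δx = 237 m.

237 m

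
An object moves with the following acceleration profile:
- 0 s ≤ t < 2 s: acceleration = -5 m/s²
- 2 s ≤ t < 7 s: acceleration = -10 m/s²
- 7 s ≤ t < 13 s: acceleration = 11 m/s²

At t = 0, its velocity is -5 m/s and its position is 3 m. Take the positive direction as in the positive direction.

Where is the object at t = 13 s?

On each constant-a segment, Δv = aΔt and Δx = v₀Δt + ½aΔt²; chain segment to segment.
0–2 s: v starts -5 m/s; Δx = -5·2 + ½·-5·2² = -20 m; v ends -15 m/s.
2–7 s: v starts -15 m/s; Δx = -15·5 + ½·-10·5² = -200 m; v ends -65 m/s.
7–13 s: v starts -65 m/s; Δx = -65·6 + ½·11·6² = -192 m; v ends 1 m/s.
x(13) = 3 + Σ Δx = -409 m.

-409 m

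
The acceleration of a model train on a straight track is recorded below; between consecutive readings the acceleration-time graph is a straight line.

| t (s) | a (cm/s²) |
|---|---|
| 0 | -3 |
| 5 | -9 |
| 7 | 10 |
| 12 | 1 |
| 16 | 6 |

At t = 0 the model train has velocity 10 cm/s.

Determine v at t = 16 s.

22.5 cm/s

Δv equals the area under the a-t graph; then v = v₀ + Δv.
0–5 s: ½(-3 + -9)(5) = -30 cm/s
5–7 s: ½(-9 + 10)(2) = 1 cm/s
7–12 s: ½(10 + 1)(5) = 27.5 cm/s
12–16 s: ½(1 + 6)(4) = 14 cm/s
Δv = 12.5 cm/s, so v(16) = 10 + (12.5) = 22.5 cm/s.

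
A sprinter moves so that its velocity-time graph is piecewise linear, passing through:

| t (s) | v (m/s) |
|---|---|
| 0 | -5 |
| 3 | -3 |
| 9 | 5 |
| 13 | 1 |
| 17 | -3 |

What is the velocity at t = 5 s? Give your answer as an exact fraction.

-1/3 m/s

On 3–9 s the graph is linear from -3 to 5 m/s: v(5) = -3 + (5 − -3)·(5 − 3)/(9 − 3) = -1/3 m/s.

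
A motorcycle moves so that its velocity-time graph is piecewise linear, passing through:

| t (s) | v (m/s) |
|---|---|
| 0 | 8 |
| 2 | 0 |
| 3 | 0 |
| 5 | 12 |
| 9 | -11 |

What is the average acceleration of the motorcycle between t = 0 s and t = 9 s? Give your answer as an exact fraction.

-19/9 m/s²

Average acceleration = Δv/Δt = (-11 − 8)/(9 − 0) = -19/9 m/s².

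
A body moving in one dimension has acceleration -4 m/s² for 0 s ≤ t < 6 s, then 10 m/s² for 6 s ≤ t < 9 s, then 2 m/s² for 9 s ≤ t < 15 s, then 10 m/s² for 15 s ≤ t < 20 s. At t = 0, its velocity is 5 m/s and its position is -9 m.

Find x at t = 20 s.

On each constant-a segment, Δv = aΔt and Δx = v₀Δt + ½aΔt²; chain segment to segment.
0–6 s: v starts 5 m/s; Δx = 5·6 + ½·-4·6² = -42 m; v ends -19 m/s.
6–9 s: v starts -19 m/s; Δx = -19·3 + ½·10·3² = -12 m; v ends 11 m/s.
9–15 s: v starts 11 m/s; Δx = 11·6 + ½·2·6² = 102 m; v ends 23 m/s.
15–20 s: v starts 23 m/s; Δx = 23·5 + ½·10·5² = 240 m; v ends 73 m/s.
x(20) = -9 + Σ Δx = 279 m.

279 m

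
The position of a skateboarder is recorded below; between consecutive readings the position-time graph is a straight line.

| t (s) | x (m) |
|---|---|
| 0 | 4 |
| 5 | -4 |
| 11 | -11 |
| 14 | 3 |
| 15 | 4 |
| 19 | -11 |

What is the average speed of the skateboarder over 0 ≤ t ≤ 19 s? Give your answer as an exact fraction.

Average speed = (total path length)/(elapsed time); on a piecewise-linear x-t graph the path length is Σ|Δx|.
0–5 s: |Δx| = |-4 − 4| = 8 m
5–11 s: |Δx| = |-11 − -4| = 7 m
11–14 s: |Δx| = |3 − -11| = 14 m
14–15 s: |Δx| = |4 − 3| = 1 m
15–19 s: |Δx| = |-11 − 4| = 15 m
Total path = 45 m; average speed = 45/19 = 45/19 m/s.

45/19 m/s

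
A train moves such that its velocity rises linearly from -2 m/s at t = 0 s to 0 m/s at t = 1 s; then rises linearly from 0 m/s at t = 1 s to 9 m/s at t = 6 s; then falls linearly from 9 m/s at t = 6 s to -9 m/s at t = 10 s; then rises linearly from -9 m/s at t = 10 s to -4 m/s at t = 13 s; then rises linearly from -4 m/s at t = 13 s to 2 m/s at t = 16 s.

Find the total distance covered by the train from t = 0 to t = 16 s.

66 m

Distance (not displacement) is the total path length: add the absolute areas under v-t.
0–1 s: |½(-2 + 0)(1)| = 1 m
1–6 s: |½(0 + 9)(5)| = 22.5 m
6–10 s: v = 0 at t = 8 s; triangle areas 9 + 9 = 18 m
10–13 s: |½(-9 + -4)(3)| = 19.5 m
13–16 s: v = 0 at t = 15 s; triangle areas 4 + 1 = 5 m
Total distance = 66 m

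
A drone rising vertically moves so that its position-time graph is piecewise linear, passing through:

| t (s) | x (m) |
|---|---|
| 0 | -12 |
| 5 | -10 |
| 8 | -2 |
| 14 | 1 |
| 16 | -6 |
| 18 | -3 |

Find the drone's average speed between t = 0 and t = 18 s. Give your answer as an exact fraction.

23/18 m/s

Average speed = (total path length)/(elapsed time); on a piecewise-linear x-t graph the path length is Σ|Δx|.
0–5 s: |Δx| = |-10 − -12| = 2 m
5–8 s: |Δx| = |-2 − -10| = 8 m
8–14 s: |Δx| = |1 − -2| = 3 m
14–16 s: |Δx| = |-6 − 1| = 7 m
16–18 s: |Δx| = |-3 − -6| = 3 m
Total path = 23 m; average speed = 23/18 = 23/18 m/s.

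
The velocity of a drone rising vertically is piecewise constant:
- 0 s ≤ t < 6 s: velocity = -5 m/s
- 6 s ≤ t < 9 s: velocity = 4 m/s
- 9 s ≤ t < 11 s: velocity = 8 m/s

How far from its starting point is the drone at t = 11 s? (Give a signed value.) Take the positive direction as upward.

-2 m

Net displacement equals the area under the velocity-time graph (areas below the axis count negative).
0–6 s: -5 × 6 = -30 m
6–9 s: 4 × 3 = 12 m
9–11 s: 8 × 2 = 16 m
Net displacement = -2 m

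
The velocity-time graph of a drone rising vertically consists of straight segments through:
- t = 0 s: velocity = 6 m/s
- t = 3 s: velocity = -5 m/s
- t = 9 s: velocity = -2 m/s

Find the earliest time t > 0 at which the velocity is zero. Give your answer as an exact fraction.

t = 18/11 s

v changes sign on 0–3 s (from 6 to -5); the graph is linear there, so v = 0 at t = 0 + (-6)·(3 − 0)/(-5 − 6) = 18/11 s.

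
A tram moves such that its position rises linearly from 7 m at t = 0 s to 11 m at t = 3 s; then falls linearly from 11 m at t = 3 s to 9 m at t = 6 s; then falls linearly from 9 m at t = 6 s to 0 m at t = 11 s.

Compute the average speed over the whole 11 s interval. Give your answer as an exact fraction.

Average speed = (total path length)/(elapsed time); on a piecewise-linear x-t graph the path length is Σ|Δx|.
0–3 s: |Δx| = |11 − 7| = 4 m
3–6 s: |Δx| = |9 − 11| = 2 m
6–11 s: |Δx| = |0 − 9| = 9 m
Total path = 15 m; average speed = 15/11 = 15/11 m/s.

15/11 m/s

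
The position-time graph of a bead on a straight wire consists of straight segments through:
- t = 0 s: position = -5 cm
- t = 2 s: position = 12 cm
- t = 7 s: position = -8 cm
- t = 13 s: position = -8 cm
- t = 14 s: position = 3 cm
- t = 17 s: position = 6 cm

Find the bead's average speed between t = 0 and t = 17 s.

3 cm/s

Average speed = (total path length)/(elapsed time); on a piecewise-linear x-t graph the path length is Σ|Δx|.
0–2 s: |Δx| = |12 − -5| = 17 cm
2–7 s: |Δx| = |-8 − 12| = 20 cm
7–13 s: |Δx| = |-8 − -8| = 0 cm
13–14 s: |Δx| = |3 − -8| = 11 cm
14–17 s: |Δx| = |6 − 3| = 3 cm
Total path = 51 cm; average speed = 51/17 = 3 cm/s.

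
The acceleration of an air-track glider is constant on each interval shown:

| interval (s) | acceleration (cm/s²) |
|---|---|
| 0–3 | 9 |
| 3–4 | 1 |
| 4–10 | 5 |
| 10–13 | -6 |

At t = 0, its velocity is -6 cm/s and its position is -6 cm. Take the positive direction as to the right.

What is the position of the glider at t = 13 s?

On each constant-a segment, Δv = aΔt and Δx = v₀Δt + ½aΔt²; chain segment to segment.
0–3 s: v starts -6 cm/s; Δx = -6·3 + ½·9·3² = 22.5 cm; v ends 21 cm/s.
3–4 s: v starts 21 cm/s; Δx = 21·1 + ½·1·1² = 21.5 cm; v ends 22 cm/s.
4–10 s: v starts 22 cm/s; Δx = 22·6 + ½·5·6² = 222 cm; v ends 52 cm/s.
10–13 s: v starts 52 cm/s; Δx = 52·3 + ½·-6·3² = 129 cm; v ends 34 cm/s.
x(13) = -6 + Σ Δx = 389 cm.

389 cm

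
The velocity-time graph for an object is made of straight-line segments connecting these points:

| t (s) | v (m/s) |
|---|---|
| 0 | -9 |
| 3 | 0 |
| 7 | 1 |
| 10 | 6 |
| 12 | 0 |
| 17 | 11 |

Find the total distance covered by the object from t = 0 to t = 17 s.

Total distance travelled is ∫|v| dt — sum the magnitudes of each area piece.
0–3 s: |½(-9 + 0)(3)| = 13.5 m
3–7 s: |½(0 + 1)(4)| = 2 m
7–10 s: |½(1 + 6)(3)| = 10.5 m
10–12 s: |½(6 + 0)(2)| = 6 m
12–17 s: |½(0 + 11)(5)| = 27.5 m
Total distance = 59.5 m

59.5 m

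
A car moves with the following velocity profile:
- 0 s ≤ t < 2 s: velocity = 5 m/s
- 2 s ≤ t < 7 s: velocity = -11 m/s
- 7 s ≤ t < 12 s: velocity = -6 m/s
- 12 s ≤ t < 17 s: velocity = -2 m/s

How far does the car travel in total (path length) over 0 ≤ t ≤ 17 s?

Distance (not displacement) is the total path length: add the absolute areas under v-t.
0–2 s: |5| × 2 = 10 m
2–7 s: |-11| × 5 = 55 m
7–12 s: |-6| × 5 = 30 m
12–17 s: |-2| × 5 = 10 m
Total distance = 105 m

105 m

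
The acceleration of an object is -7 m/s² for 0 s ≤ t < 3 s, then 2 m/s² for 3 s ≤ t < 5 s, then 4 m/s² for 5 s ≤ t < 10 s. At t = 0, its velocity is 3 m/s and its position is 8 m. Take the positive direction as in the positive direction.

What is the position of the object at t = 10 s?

-66.5 m

On each constant-a segment, Δv = aΔt and Δx = v₀Δt + ½aΔt²; chain segment to segment.
0–3 s: v starts 3 m/s; Δx = 3·3 + ½·-7·3² = -22.5 m; v ends -18 m/s.
3–5 s: v starts -18 m/s; Δx = -18·2 + ½·2·2² = -32 m; v ends -14 m/s.
5–10 s: v starts -14 m/s; Δx = -14·5 + ½·4·5² = -20 m; v ends 6 m/s.
x(10) = 8 + Σ Δx = -66.5 m.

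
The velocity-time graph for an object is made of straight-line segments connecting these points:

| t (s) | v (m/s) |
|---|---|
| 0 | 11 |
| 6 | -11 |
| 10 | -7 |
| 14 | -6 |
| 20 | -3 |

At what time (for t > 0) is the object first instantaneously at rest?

t = 3 s

v changes sign on 0–6 s (from 11 to -11); the graph is linear there, so v = 0 at t = 0 + (-11)·(6 − 0)/(-11 − 11) = 3 s.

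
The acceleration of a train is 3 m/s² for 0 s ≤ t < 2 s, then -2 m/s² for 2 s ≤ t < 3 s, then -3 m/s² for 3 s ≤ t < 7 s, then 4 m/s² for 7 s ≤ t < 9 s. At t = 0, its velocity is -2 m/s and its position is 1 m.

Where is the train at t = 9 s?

-22 m

On each constant-a segment, Δv = aΔt and Δx = v₀Δt + ½aΔt²; chain segment to segment.
0–2 s: v starts -2 m/s; Δx = -2·2 + ½·3·2² = 2 m; v ends 4 m/s.
2–3 s: v starts 4 m/s; Δx = 4·1 + ½·-2·1² = 3 m; v ends 2 m/s.
3–7 s: v starts 2 m/s; Δx = 2·4 + ½·-3·4² = -16 m; v ends -10 m/s.
7–9 s: v starts -10 m/s; Δx = -10·2 + ½·4·2² = -12 m; v ends -2 m/s.
x(9) = 1 + Σ Δx = -22 m.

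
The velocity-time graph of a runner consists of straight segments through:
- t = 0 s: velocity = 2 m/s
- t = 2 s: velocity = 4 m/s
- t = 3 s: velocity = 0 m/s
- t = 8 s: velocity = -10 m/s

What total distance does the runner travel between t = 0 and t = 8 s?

33 m

Distance (not displacement) is the total path length: add the absolute areas under v-t.
0–2 s: |½(2 + 4)(2)| = 6 m
2–3 s: |½(4 + 0)(1)| = 2 m
3–8 s: |½(0 + -10)(5)| = 25 m
Total distance = 33 m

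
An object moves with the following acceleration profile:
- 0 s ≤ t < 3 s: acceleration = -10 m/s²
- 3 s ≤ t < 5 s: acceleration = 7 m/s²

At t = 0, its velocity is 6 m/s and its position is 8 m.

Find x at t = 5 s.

-53 m

On each constant-a segment, Δv = aΔt and Δx = v₀Δt + ½aΔt²; chain segment to segment.
0–3 s: v starts 6 m/s; Δx = 6·3 + ½·-10·3² = -27 m; v ends -24 m/s.
3–5 s: v starts -24 m/s; Δx = -24·2 + ½·7·2² = -34 m; v ends -10 m/s.
x(5) = 8 + Σ Δx = -53 m.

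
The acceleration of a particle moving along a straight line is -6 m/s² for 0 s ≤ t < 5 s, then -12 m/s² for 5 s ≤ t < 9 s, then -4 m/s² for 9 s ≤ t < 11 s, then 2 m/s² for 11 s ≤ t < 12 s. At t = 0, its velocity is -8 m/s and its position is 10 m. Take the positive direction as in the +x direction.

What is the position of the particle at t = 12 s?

-626 m

On each constant-a segment, Δv = aΔt and Δx = v₀Δt + ½aΔt²; chain segment to segment.
0–5 s: v starts -8 m/s; Δx = -8·5 + ½·-6·5² = -115 m; v ends -38 m/s.
5–9 s: v starts -38 m/s; Δx = -38·4 + ½·-12·4² = -248 m; v ends -86 m/s.
9–11 s: v starts -86 m/s; Δx = -86·2 + ½·-4·2² = -180 m; v ends -94 m/s.
11–12 s: v starts -94 m/s; Δx = -94·1 + ½·2·1² = -93 m; v ends -92 m/s.
x(12) = 10 + Σ Δx = -626 m.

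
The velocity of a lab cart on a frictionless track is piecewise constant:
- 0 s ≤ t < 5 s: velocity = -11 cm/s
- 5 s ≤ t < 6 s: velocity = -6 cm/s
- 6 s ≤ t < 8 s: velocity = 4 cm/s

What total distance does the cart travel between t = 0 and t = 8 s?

69 cm

Total distance travelled is ∫|v| dt — sum the magnitudes of each area piece.
0–5 s: |-11| × 5 = 55 cm
5–6 s: |-6| × 1 = 6 cm
6–8 s: |4| × 2 = 8 cm
Total distance = 69 cm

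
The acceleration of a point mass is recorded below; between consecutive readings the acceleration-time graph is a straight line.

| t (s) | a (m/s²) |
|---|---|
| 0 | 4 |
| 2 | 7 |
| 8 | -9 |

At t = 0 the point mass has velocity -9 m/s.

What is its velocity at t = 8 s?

Δv equals the area under the a-t graph; then v = v₀ + Δv.
0–2 s: ½(4 + 7)(2) = 11 m/s
2–8 s: ½(7 + -9)(6) = -6 m/s
Δv = 5 m/s, so v(8) = -9 + (5) = -4 m/s.

-4 m/s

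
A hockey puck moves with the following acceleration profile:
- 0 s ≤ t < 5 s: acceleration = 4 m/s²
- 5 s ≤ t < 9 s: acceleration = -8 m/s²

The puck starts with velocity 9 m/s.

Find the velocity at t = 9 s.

Δv equals the area under the a-t graph; then v = v₀ + Δv.
0–5 s: 4 × 5 = 20 m/s
5–9 s: -8 × 4 = -32 m/s
Δv = -12 m/s, so v(9) = 9 + (-12) = -3 m/s.

-3 m/s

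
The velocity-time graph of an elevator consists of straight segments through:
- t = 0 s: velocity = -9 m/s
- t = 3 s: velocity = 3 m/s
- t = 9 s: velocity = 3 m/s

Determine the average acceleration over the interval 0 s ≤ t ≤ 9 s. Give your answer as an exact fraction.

Average acceleration = Δv/Δt = (3 − -9)/(9 − 0) = 4/3 m/s².

4/3 m/s²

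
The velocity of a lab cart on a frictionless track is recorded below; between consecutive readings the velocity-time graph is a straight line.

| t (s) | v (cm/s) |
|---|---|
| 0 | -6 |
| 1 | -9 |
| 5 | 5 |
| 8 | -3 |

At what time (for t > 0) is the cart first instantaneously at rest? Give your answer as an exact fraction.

t = 25/7 s

v changes sign on 1–5 s (from -9 to 5); the graph is linear there, so v = 0 at t = 1 + (9)·(5 − 1)/(5 − -9) = 25/7 s.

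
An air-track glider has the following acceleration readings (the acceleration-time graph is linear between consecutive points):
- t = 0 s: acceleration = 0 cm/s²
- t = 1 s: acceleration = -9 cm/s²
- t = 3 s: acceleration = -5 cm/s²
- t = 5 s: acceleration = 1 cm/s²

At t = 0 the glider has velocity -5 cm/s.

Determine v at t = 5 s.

Δv equals the area under the a-t graph; then v = v₀ + Δv.
0–1 s: ½(0 + -9)(1) = -4.5 cm/s
1–3 s: ½(-9 + -5)(2) = -14 cm/s
3–5 s: ½(-5 + 1)(2) = -4 cm/s
Δv = -22.5 cm/s, so v(5) = -5 + (-22.5) = -27.5 cm/s.

-27.5 cm/s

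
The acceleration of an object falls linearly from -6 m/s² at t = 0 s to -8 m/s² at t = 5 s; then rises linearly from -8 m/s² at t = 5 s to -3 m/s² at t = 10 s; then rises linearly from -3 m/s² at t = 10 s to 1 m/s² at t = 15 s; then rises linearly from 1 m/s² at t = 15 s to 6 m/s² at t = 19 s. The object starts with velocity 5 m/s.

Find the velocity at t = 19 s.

-48.5 m/s

Δv equals the area under the a-t graph; then v = v₀ + Δv.
0–5 s: ½(-6 + -8)(5) = -35 m/s
5–10 s: ½(-8 + -3)(5) = -27.5 m/s
10–15 s: ½(-3 + 1)(5) = -5 m/s
15–19 s: ½(1 + 6)(4) = 14 m/s
Δv = -53.5 m/s, so v(19) = 5 + (-53.5) = -48.5 m/s.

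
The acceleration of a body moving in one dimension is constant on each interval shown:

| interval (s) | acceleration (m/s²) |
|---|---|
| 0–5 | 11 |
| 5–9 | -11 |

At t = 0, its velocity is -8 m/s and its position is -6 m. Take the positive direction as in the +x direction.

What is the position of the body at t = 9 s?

191.5 m

On each constant-a segment, Δv = aΔt and Δx = v₀Δt + ½aΔt²; chain segment to segment.
0–5 s: v starts -8 m/s; Δx = -8·5 + ½·11·5² = 97.5 m; v ends 47 m/s.
5–9 s: v starts 47 m/s; Δx = 47·4 + ½·-11·4² = 100 m; v ends 3 m/s.
x(9) = -6 + Σ Δx = 191.5 m.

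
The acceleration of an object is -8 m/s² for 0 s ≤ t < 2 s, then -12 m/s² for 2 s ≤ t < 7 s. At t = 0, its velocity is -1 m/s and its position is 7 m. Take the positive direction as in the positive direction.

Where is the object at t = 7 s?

On each constant-a segment, Δv = aΔt and Δx = v₀Δt + ½aΔt²; chain segment to segment.
0–2 s: v starts -1 m/s; Δx = -1·2 + ½·-8·2² = -18 m; v ends -17 m/s.
2–7 s: v starts -17 m/s; Δx = -17·5 + ½·-12·5² = -235 m; v ends -77 m/s.
x(7) = 7 + Σ Δx = -246 m.

-246 m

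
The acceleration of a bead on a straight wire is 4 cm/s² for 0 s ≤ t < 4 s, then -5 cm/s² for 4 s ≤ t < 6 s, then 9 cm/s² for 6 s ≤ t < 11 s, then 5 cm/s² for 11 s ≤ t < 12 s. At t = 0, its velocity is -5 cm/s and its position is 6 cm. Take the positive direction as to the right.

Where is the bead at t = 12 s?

196 cm

On each constant-a segment, Δv = aΔt and Δx = v₀Δt + ½aΔt²; chain segment to segment.
0–4 s: v starts -5 cm/s; Δx = -5·4 + ½·4·4² = 12 cm; v ends 11 cm/s.
4–6 s: v starts 11 cm/s; Δx = 11·2 + ½·-5·2² = 12 cm; v ends 1 cm/s.
6–11 s: v starts 1 cm/s; Δx = 1·5 + ½·9·5² = 117.5 cm; v ends 46 cm/s.
11–12 s: v starts 46 cm/s; Δx = 46·1 + ½·5·1² = 48.5 cm; v ends 51 cm/s.
x(12) = 6 + Σ Δx = 196 cm.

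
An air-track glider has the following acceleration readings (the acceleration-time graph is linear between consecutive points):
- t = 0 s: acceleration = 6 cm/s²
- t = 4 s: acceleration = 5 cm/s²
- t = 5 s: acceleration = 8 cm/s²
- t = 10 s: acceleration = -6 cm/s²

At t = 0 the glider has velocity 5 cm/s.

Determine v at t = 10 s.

Δv equals the area under the a-t graph; then v = v₀ + Δv.
0–4 s: ½(6 + 5)(4) = 22 cm/s
4–5 s: ½(5 + 8)(1) = 6.5 cm/s
5–10 s: ½(8 + -6)(5) = 5 cm/s
Δv = 33.5 cm/s, so v(10) = 5 + (33.5) = 38.5 cm/s.

38.5 cm/s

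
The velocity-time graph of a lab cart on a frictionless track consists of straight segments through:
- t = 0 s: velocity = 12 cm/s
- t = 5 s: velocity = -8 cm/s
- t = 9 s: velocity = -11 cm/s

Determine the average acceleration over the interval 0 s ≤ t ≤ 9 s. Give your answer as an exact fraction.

Average acceleration = Δv/Δt = (-11 − 12)/(9 − 0) = -23/9 cm/s².

-23/9 cm/s²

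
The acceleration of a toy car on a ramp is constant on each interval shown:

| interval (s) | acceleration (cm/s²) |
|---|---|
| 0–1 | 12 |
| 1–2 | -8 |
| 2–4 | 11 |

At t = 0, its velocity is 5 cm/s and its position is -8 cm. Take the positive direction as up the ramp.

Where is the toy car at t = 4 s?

On each constant-a segment, Δv = aΔt and Δx = v₀Δt + ½aΔt²; chain segment to segment.
0–1 s: v starts 5 cm/s; Δx = 5·1 + ½·12·1² = 11 cm; v ends 17 cm/s.
1–2 s: v starts 17 cm/s; Δx = 17·1 + ½·-8·1² = 13 cm; v ends 9 cm/s.
2–4 s: v starts 9 cm/s; Δx = 9·2 + ½·11·2² = 40 cm; v ends 31 cm/s.
x(4) = -8 + Σ Δx = 56 cm.

56 cm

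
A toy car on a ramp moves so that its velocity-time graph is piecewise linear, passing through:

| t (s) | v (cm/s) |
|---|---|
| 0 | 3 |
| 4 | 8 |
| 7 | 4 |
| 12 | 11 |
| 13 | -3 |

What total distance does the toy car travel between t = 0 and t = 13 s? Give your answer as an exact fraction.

575/7 cm

Total distance travelled is ∫|v| dt — sum the magnitudes of each area piece.
0–4 s: |½(3 + 8)(4)| = 22 cm
4–7 s: |½(8 + 4)(3)| = 18 cm
7–12 s: |½(4 + 11)(5)| = 37.5 cm
12–13 s: v = 0 at t = 179/14 s; triangle areas 121/28 + 9/28 = 65/14 cm
Total distance = 575/7 cm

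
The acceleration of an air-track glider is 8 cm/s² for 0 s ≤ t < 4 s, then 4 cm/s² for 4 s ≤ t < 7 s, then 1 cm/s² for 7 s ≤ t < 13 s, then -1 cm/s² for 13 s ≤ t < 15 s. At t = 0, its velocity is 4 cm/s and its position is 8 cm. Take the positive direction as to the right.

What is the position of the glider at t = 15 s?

626 cm

On each constant-a segment, Δv = aΔt and Δx = v₀Δt + ½aΔt²; chain segment to segment.
0–4 s: v starts 4 cm/s; Δx = 4·4 + ½·8·4² = 80 cm; v ends 36 cm/s.
4–7 s: v starts 36 cm/s; Δx = 36·3 + ½·4·3² = 126 cm; v ends 48 cm/s.
7–13 s: v starts 48 cm/s; Δx = 48·6 + ½·1·6² = 306 cm; v ends 54 cm/s.
13–15 s: v starts 54 cm/s; Δx = 54·2 + ½·-1·2² = 106 cm; v ends 52 cm/s.
x(15) = 8 + Σ Δx = 626 cm.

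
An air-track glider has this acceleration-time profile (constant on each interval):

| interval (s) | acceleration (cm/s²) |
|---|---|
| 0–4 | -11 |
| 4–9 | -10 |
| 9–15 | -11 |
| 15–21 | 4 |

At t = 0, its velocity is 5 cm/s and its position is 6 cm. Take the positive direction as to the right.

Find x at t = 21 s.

-1972 cm

On each constant-a segment, Δv = aΔt and Δx = v₀Δt + ½aΔt²; chain segment to segment.
0–4 s: v starts 5 cm/s; Δx = 5·4 + ½·-11·4² = -68 cm; v ends -39 cm/s.
4–9 s: v starts -39 cm/s; Δx = -39·5 + ½·-10·5² = -320 cm; v ends -89 cm/s.
9–15 s: v starts -89 cm/s; Δx = -89·6 + ½·-11·6² = -732 cm; v ends -155 cm/s.
15–21 s: v starts -155 cm/s; Δx = -155·6 + ½·4·6² = -858 cm; v ends -131 cm/s.
x(21) = 6 + Σ Δx = -1972 cm.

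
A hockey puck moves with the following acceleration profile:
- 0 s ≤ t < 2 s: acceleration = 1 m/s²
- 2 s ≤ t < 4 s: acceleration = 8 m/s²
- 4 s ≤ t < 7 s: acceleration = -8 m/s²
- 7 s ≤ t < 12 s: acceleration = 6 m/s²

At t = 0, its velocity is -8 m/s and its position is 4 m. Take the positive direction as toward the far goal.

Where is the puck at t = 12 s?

-7 m

On each constant-a segment, Δv = aΔt and Δx = v₀Δt + ½aΔt²; chain segment to segment.
0–2 s: v starts -8 m/s; Δx = -8·2 + ½·1·2² = -14 m; v ends -6 m/s.
2–4 s: v starts -6 m/s; Δx = -6·2 + ½·8·2² = 4 m; v ends 10 m/s.
4–7 s: v starts 10 m/s; Δx = 10·3 + ½·-8·3² = -6 m; v ends -14 m/s.
7–12 s: v starts -14 m/s; Δx = -14·5 + ½·6·5² = 5 m; v ends 16 m/s.
x(12) = 4 + Σ Δx = -7 m.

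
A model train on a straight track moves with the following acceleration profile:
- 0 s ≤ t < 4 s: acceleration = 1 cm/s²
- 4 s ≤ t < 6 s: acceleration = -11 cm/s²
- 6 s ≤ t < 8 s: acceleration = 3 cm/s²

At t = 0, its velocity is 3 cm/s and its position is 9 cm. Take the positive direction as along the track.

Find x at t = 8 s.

On each constant-a segment, Δv = aΔt and Δx = v₀Δt + ½aΔt²; chain segment to segment.
0–4 s: v starts 3 cm/s; Δx = 3·4 + ½·1·4² = 20 cm; v ends 7 cm/s.
4–6 s: v starts 7 cm/s; Δx = 7·2 + ½·-11·2² = -8 cm; v ends -15 cm/s.
6–8 s: v starts -15 cm/s; Δx = -15·2 + ½·3·2² = -24 cm; v ends -9 cm/s.
x(8) = 9 + Σ Δx = -3 cm.

-3 cm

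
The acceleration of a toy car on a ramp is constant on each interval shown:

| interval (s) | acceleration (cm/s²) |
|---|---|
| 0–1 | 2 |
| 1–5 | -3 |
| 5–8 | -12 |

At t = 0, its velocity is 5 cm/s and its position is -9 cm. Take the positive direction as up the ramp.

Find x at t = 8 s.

On each constant-a segment, Δv = aΔt and Δx = v₀Δt + ½aΔt²; chain segment to segment.
0–1 s: v starts 5 cm/s; Δx = 5·1 + ½·2·1² = 6 cm; v ends 7 cm/s.
1–5 s: v starts 7 cm/s; Δx = 7·4 + ½·-3·4² = 4 cm; v ends -5 cm/s.
5–8 s: v starts -5 cm/s; Δx = -5·3 + ½·-12·3² = -69 cm; v ends -41 cm/s.
x(8) = -9 + Σ Δx = -68 cm.

-68 cm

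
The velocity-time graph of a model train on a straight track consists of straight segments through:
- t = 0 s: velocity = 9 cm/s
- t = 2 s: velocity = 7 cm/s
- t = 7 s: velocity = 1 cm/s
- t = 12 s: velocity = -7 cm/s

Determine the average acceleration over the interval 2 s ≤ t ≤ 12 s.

Average acceleration = Δv/Δt = (-7 − 7)/(12 − 2) = -1.4 cm/s².

-1.4 cm/s²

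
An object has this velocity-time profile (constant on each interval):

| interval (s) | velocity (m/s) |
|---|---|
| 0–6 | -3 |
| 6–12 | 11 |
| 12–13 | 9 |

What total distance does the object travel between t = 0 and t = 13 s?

93 m

Total distance travelled is ∫|v| dt — sum the magnitudes of each area piece.
0–6 s: |-3| × 6 = 18 m
6–12 s: |11| × 6 = 66 m
12–13 s: |9| × 1 = 9 m
Total distance = 93 m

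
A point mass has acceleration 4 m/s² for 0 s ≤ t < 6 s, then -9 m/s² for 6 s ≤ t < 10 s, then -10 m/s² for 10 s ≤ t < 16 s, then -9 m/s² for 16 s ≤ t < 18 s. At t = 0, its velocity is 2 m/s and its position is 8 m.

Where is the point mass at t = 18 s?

On each constant-a segment, Δv = aΔt and Δx = v₀Δt + ½aΔt²; chain segment to segment.
0–6 s: v starts 2 m/s; Δx = 2·6 + ½·4·6² = 84 m; v ends 26 m/s.
6–10 s: v starts 26 m/s; Δx = 26·4 + ½·-9·4² = 32 m; v ends -10 m/s.
10–16 s: v starts -10 m/s; Δx = -10·6 + ½·-10·6² = -240 m; v ends -70 m/s.
16–18 s: v starts -70 m/s; Δx = -70·2 + ½·-9·2² = -158 m; v ends -88 m/s.
x(18) = 8 + Σ Δx = -274 m.

-274 m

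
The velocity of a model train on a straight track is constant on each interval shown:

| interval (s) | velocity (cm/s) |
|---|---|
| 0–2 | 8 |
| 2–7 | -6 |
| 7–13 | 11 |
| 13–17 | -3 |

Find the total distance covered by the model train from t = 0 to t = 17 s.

124 cm

Total distance travelled is ∫|v| dt — sum the magnitudes of each area piece.
0–2 s: |8| × 2 = 16 cm
2–7 s: |-6| × 5 = 30 cm
7–13 s: |11| × 6 = 66 cm
13–17 s: |-3| × 4 = 12 cm
Total distance = 124 cm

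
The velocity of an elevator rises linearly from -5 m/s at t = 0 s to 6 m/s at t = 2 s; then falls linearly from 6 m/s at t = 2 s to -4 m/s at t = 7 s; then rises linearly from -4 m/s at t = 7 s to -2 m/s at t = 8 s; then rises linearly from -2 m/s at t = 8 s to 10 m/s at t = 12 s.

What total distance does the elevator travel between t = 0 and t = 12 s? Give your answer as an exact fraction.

Distance (not displacement) is the total path length: add the absolute areas under v-t.
0–2 s: v = 0 at t = 10/11 s; triangle areas 25/11 + 36/11 = 61/11 m
2–7 s: v = 0 at t = 5 s; triangle areas 9 + 4 = 13 m
7–8 s: |½(-4 + -2)(1)| = 3 m
8–12 s: v = 0 at t = 26/3 s; triangle areas 2/3 + 50/3 = 52/3 m
Total distance = 1283/33 m

1283/33 m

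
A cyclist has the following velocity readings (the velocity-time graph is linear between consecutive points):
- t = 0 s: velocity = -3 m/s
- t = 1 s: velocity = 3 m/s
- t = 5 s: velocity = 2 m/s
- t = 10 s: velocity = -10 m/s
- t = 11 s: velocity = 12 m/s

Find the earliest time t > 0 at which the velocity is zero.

t = 0.5 s

v changes sign on 0–1 s (from -3 to 3); the graph is linear there, so v = 0 at t = 0 + (3)·(1 − 0)/(3 − -3) = 0.5 s.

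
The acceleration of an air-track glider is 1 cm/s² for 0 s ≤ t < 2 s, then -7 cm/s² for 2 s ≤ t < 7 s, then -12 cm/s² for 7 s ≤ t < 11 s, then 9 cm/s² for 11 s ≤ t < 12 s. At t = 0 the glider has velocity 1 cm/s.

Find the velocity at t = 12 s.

-71 cm/s

Δv equals the area under the a-t graph; then v = v₀ + Δv.
0–2 s: 1 × 2 = 2 cm/s
2–7 s: -7 × 5 = -35 cm/s
7–11 s: -12 × 4 = -48 cm/s
11–12 s: 9 × 1 = 9 cm/s
Δv = -72 cm/s, so v(12) = 1 + (-72) = -71 cm/s.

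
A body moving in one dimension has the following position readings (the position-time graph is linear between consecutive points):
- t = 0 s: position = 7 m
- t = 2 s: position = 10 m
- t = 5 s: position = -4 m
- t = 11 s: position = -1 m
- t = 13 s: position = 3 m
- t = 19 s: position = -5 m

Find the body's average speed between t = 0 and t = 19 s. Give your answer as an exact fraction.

32/19 m/s

Average speed = (total path length)/(elapsed time); on a piecewise-linear x-t graph the path length is Σ|Δx|.
0–2 s: |Δx| = |10 − 7| = 3 m
2–5 s: |Δx| = |-4 − 10| = 14 m
5–11 s: |Δx| = |-1 − -4| = 3 m
11–13 s: |Δx| = |3 − -1| = 4 m
13–19 s: |Δx| = |-5 − 3| = 8 m
Total path = 32 m; average speed = 32/19 = 32/19 m/s.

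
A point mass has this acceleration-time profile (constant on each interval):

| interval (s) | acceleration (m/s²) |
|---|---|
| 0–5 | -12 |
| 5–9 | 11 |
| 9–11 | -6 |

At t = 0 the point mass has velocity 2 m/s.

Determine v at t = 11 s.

Δv equals the area under the a-t graph; then v = v₀ + Δv.
0–5 s: -12 × 5 = -60 m/s
5–9 s: 11 × 4 = 44 m/s
9–11 s: -6 × 2 = -12 m/s
Δv = -28 m/s, so v(11) = 2 + (-28) = -26 m/s.

-26 m/s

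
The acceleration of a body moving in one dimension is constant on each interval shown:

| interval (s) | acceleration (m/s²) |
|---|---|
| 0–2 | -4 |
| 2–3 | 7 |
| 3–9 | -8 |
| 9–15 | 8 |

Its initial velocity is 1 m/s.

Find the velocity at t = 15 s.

Δv equals the area under the a-t graph; then v = v₀ + Δv.
0–2 s: -4 × 2 = -8 m/s
2–3 s: 7 × 1 = 7 m/s
3–9 s: -8 × 6 = -48 m/s
9–15 s: 8 × 6 = 48 m/s
Δv = -1 m/s, so v(15) = 1 + (-1) = 0 m/s.

0 m/s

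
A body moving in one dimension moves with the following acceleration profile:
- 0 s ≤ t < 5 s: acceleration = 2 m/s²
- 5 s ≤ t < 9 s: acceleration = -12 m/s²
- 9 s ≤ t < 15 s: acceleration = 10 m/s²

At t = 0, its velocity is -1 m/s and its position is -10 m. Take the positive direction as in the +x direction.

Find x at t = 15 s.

On each constant-a segment, Δv = aΔt and Δx = v₀Δt + ½aΔt²; chain segment to segment.
0–5 s: v starts -1 m/s; Δx = -1·5 + ½·2·5² = 20 m; v ends 9 m/s.
5–9 s: v starts 9 m/s; Δx = 9·4 + ½·-12·4² = -60 m; v ends -39 m/s.
9–15 s: v starts -39 m/s; Δx = -39·6 + ½·10·6² = -54 m; v ends 21 m/s.
x(15) = -10 + Σ Δx = -104 m.

-104 m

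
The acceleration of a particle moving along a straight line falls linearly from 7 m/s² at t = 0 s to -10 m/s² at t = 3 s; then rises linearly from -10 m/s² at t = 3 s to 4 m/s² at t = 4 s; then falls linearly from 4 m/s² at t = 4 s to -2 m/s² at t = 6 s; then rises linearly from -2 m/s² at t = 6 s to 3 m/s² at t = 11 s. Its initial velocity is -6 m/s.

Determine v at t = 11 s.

Δv equals the area under the a-t graph; then v = v₀ + Δv.
0–3 s: ½(7 + -10)(3) = -4.5 m/s
3–4 s: ½(-10 + 4)(1) = -3 m/s
4–6 s: ½(4 + -2)(2) = 2 m/s
6–11 s: ½(-2 + 3)(5) = 2.5 m/s
Δv = -3 m/s, so v(11) = -6 + (-3) = -9 m/s.

-9 m/s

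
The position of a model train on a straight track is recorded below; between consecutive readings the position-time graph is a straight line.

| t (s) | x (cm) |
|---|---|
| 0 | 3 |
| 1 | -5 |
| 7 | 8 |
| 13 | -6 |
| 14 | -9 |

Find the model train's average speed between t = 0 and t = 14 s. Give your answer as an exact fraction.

Average speed = (total path length)/(elapsed time); on a piecewise-linear x-t graph the path length is Σ|Δx|.
0–1 s: |Δx| = |-5 − 3| = 8 cm
1–7 s: |Δx| = |8 − -5| = 13 cm
7–13 s: |Δx| = |-6 − 8| = 14 cm
13–14 s: |Δx| = |-9 − -6| = 3 cm
Total path = 38 cm; average speed = 38/14 = 19/7 cm/s.

19/7 cm/s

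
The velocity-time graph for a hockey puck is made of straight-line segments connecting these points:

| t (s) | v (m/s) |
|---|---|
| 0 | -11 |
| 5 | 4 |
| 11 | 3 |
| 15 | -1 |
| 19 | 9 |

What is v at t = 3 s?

On 0–5 s the graph is linear from -11 to 4 m/s: v(3) = -11 + (4 − -11)·(3 − 0)/(5 − 0) = -2 m/s.

-2 m/s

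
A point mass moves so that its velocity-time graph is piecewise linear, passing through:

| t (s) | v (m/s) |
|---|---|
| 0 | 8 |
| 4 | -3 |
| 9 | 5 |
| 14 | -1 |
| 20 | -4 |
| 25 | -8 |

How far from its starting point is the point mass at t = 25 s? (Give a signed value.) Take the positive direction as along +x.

-20 m

Net displacement equals the area under the velocity-time graph (areas below the axis count negative).
0–4 s: ½(8 + -3)(4) = 10 m
4–9 s: ½(-3 + 5)(5) = 5 m
9–14 s: ½(5 + -1)(5) = 10 m
14–20 s: ½(-1 + -4)(6) = -15 m
20–25 s: ½(-4 + -8)(5) = -30 m
Net displacement = -20 m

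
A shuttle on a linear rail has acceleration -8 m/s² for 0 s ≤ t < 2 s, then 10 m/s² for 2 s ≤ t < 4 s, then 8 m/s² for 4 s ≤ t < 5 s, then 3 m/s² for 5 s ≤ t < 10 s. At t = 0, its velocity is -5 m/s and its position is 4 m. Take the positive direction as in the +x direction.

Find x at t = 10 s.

31.5 m

On each constant-a segment, Δv = aΔt and Δx = v₀Δt + ½aΔt²; chain segment to segment.
0–2 s: v starts -5 m/s; Δx = -5·2 + ½·-8·2² = -26 m; v ends -21 m/s.
2–4 s: v starts -21 m/s; Δx = -21·2 + ½·10·2² = -22 m; v ends -1 m/s.
4–5 s: v starts -1 m/s; Δx = -1·1 + ½·8·1² = 3 m; v ends 7 m/s.
5–10 s: v starts 7 m/s; Δx = 7·5 + ½·3·5² = 72.5 m; v ends 22 m/s.
x(10) = 4 + Σ Δx = 31.5 m.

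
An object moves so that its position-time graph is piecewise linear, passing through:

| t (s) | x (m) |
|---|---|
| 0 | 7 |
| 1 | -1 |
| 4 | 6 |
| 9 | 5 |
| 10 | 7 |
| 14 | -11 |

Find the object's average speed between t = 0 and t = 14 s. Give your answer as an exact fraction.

Average speed = (total path length)/(elapsed time); on a piecewise-linear x-t graph the path length is Σ|Δx|.
0–1 s: |Δx| = |-1 − 7| = 8 m
1–4 s: |Δx| = |6 − -1| = 7 m
4–9 s: |Δx| = |5 − 6| = 1 m
9–10 s: |Δx| = |7 − 5| = 2 m
10–14 s: |Δx| = |-11 − 7| = 18 m
Total path = 36 m; average speed = 36/14 = 18/7 m/s.

18/7 m/s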